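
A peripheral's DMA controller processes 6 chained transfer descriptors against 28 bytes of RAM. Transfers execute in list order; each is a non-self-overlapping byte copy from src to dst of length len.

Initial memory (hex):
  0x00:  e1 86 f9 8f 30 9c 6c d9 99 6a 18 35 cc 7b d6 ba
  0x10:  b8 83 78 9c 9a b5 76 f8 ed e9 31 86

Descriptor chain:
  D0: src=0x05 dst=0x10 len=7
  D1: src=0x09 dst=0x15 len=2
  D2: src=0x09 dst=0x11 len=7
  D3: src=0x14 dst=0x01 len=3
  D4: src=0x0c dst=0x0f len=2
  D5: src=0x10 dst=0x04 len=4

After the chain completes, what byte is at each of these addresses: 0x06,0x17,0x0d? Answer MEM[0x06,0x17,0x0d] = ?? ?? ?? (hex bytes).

MEM[0x06,0x17,0x0d] = 18 ba 7b

[0] 0x05->0x10 len=7 : 9c 6c d9 99 6a 18 35
[1] 0x09->0x15 len=2 : 6a 18
[2] 0x09->0x11 len=7 : 6a 18 35 cc 7b d6 ba
[3] 0x14->0x01 len=3 : cc 7b d6
[4] 0x0c->0x0f len=2 : cc 7b
[5] 0x10->0x04 len=4 : 7b 6a 18 35
query mem[0x06]=0x18, mem[0x17]=0xba, mem[0x0d]=0x7b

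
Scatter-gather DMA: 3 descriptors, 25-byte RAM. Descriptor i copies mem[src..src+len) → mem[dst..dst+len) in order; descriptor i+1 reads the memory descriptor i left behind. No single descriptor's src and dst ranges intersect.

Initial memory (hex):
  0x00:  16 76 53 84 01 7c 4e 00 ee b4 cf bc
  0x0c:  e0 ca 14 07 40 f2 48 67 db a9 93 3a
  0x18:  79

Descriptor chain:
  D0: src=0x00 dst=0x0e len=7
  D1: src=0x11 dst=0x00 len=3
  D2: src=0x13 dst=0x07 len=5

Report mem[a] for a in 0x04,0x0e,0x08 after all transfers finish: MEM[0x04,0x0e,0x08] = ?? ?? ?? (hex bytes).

[0] 0x00->0x0e len=7 : 16 76 53 84 01 7c 4e
[1] 0x11->0x00 len=3 : 84 01 7c
[2] 0x13->0x07 len=5 : 7c 4e a9 93 3a
query mem[0x04]=0x01, mem[0x0e]=0x16, mem[0x08]=0x4e

MEM[0x04,0x0e,0x08] = 01 16 4e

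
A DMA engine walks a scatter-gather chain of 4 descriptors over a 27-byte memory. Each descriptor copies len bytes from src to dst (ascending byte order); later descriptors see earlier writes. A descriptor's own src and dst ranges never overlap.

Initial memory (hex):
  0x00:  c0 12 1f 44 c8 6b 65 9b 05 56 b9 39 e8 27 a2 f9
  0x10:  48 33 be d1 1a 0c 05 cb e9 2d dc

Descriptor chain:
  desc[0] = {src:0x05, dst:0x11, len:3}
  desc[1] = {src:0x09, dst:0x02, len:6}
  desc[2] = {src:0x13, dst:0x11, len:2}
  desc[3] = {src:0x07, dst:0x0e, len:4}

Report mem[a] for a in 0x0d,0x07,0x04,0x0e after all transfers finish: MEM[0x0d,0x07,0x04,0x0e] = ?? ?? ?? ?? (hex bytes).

  after D0: wrote 3B at 0x11 = 6b659b
  after D1: wrote 6B at 0x02 = 56b939e827a2
  after D2: wrote 2B at 0x11 = 9b1a
  after D3: wrote 4B at 0x0e = a20556b9
query mem[0x0d]=0x27, mem[0x07]=0xa2, mem[0x04]=0x39, mem[0x0e]=0xa2

MEM[0x0d,0x07,0x04,0x0e] = 27 a2 39 a2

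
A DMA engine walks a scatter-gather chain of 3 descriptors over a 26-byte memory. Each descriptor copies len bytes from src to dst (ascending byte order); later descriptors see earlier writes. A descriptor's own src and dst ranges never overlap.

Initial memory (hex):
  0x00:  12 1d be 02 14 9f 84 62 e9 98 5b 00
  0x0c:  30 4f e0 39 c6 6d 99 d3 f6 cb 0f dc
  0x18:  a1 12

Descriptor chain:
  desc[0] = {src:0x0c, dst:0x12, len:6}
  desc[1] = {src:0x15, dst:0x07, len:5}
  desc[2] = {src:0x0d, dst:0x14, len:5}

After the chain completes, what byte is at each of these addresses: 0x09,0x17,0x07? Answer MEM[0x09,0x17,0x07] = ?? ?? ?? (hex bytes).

[0] 0x0c->0x12 len=6 : 30 4f e0 39 c6 6d
[1] 0x15->0x07 len=5 : 39 c6 6d a1 12
[2] 0x0d->0x14 len=5 : 4f e0 39 c6 6d
query mem[0x09]=0x6d, mem[0x17]=0xc6, mem[0x07]=0x39

MEM[0x09,0x17,0x07] = 6d c6 39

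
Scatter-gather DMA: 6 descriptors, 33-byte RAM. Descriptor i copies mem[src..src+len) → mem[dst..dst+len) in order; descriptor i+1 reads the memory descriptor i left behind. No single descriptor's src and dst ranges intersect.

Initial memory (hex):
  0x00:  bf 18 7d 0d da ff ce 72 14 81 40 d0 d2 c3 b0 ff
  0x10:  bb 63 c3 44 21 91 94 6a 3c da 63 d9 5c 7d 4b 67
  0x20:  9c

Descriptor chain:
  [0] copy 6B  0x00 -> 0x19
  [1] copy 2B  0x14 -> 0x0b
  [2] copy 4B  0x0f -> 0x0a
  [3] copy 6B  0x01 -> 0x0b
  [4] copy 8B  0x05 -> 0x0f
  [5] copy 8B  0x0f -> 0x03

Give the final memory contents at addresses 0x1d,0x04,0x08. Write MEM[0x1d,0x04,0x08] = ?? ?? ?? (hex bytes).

#0 dst[0x19+6] := {0xbf,0x18,0x7d,0x0d,0xda,0xff}
#1 dst[0x0b+2] := {0x21,0x91}
#2 dst[0x0a+4] := {0xff,0xbb,0x63,0xc3}
#3 dst[0x0b+6] := {0x18,0x7d,0x0d,0xda,0xff,0xce}
#4 dst[0x0f+8] := {0xff,0xce,0x72,0x14,0x81,0xff,0x18,0x7d}
#5 dst[0x03+8] := {0xff,0xce,0x72,0x14,0x81,0xff,0x18,0x7d}
query mem[0x1d]=0xda, mem[0x04]=0xce, mem[0x08]=0xff

MEM[0x1d,0x04,0x08] = da ce ff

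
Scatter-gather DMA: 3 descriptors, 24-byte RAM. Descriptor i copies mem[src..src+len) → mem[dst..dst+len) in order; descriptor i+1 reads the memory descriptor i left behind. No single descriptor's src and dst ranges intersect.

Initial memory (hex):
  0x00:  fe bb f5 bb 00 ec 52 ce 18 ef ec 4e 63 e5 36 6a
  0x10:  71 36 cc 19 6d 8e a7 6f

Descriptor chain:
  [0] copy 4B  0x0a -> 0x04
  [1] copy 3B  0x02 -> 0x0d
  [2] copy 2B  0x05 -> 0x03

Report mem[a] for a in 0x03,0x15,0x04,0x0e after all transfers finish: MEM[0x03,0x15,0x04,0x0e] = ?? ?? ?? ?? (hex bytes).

#0 dst[0x04+4] := {0xec,0x4e,0x63,0xe5}
#1 dst[0x0d+3] := {0xf5,0xbb,0xec}
#2 dst[0x03+2] := {0x4e,0x63}
query mem[0x03]=0x4e, mem[0x15]=0x8e, mem[0x04]=0x63, mem[0x0e]=0xbb

MEM[0x03,0x15,0x04,0x0e] = 4e 8e 63 bb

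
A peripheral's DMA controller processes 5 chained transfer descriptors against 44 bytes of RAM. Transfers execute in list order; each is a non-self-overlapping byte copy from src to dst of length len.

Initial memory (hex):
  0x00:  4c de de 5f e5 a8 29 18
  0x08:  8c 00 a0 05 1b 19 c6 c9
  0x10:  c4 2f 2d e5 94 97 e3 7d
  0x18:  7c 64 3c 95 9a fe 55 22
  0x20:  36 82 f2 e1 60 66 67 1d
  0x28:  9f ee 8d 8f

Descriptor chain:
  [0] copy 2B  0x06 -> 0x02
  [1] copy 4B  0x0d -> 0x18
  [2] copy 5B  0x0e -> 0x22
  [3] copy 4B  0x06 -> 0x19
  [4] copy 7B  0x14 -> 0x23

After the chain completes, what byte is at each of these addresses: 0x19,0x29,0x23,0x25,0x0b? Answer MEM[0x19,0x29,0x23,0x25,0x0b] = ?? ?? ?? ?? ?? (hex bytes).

MEM[0x19,0x29,0x23,0x25,0x0b] = 29 18 94 e3 05

  after D0: wrote 2B at 0x02 = 2918
  after D1: wrote 4B at 0x18 = 19c6c9c4
  after D2: wrote 5B at 0x22 = c6c9c42f2d
  after D3: wrote 4B at 0x19 = 29188c00
  after D4: wrote 7B at 0x23 = 9497e37d192918
query mem[0x19]=0x29, mem[0x29]=0x18, mem[0x23]=0x94, mem[0x25]=0xe3, mem[0x0b]=0x05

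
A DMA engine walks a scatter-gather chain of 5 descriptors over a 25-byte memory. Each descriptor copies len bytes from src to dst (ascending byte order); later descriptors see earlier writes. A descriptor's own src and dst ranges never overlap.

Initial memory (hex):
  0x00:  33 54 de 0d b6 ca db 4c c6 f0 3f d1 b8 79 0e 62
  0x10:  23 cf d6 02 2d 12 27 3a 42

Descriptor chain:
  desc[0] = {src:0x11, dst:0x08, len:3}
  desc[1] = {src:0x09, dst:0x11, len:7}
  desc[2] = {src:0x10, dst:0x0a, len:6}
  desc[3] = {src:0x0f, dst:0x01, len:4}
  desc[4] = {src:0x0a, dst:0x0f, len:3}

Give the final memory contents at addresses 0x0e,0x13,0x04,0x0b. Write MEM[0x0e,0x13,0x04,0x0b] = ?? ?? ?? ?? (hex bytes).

MEM[0x0e,0x13,0x04,0x0b] = b8 d1 02 d6

D0: mem[0x08..0x0a] <- [cf d6 02]
D1: mem[0x11..0x17] <- [d6 02 d1 b8 79 0e 62]
D2: mem[0x0a..0x0f] <- [23 d6 02 d1 b8 79]
D3: mem[0x01..0x04] <- [79 23 d6 02]
D4: mem[0x0f..0x11] <- [23 d6 02]
query mem[0x0e]=0xb8, mem[0x13]=0xd1, mem[0x04]=0x02, mem[0x0b]=0xd6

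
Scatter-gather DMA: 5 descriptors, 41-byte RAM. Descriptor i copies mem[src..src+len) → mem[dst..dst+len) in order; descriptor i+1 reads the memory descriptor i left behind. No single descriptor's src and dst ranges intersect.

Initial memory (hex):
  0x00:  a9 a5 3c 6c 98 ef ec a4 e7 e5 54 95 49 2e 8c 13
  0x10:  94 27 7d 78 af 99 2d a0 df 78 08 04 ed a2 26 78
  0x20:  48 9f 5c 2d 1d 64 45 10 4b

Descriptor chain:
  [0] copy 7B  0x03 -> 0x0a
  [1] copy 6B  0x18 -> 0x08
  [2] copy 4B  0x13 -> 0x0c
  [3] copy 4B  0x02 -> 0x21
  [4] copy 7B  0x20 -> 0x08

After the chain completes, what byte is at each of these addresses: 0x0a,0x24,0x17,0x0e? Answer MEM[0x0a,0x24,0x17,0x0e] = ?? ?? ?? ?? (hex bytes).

MEM[0x0a,0x24,0x17,0x0e] = 6c ef a0 45

#0 dst[0x0a+7] := {0x6c,0x98,0xef,0xec,0xa4,0xe7,0xe5}
#1 dst[0x08+6] := {0xdf,0x78,0x08,0x04,0xed,0xa2}
#2 dst[0x0c+4] := {0x78,0xaf,0x99,0x2d}
#3 dst[0x21+4] := {0x3c,0x6c,0x98,0xef}
#4 dst[0x08+7] := {0x48,0x3c,0x6c,0x98,0xef,0x64,0x45}
query mem[0x0a]=0x6c, mem[0x24]=0xef, mem[0x17]=0xa0, mem[0x0e]=0x45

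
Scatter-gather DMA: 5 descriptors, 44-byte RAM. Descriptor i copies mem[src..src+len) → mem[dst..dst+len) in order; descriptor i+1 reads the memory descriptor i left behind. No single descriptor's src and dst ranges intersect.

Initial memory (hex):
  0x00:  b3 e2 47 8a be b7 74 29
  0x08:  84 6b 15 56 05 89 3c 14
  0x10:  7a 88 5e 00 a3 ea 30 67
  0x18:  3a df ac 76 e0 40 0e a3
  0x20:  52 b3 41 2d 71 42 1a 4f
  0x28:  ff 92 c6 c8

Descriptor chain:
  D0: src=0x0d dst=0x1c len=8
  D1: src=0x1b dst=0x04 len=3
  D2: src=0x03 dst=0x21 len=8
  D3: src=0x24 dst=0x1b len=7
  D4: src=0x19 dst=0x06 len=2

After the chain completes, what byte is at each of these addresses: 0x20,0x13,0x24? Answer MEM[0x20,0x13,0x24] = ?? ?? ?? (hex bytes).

MEM[0x20,0x13,0x24] = 92 00 3c

D0: mem[0x1c..0x23] <- [89 3c 14 7a 88 5e 00 a3]
D1: mem[0x04..0x06] <- [76 89 3c]
D2: mem[0x21..0x28] <- [8a 76 89 3c 29 84 6b 15]
D3: mem[0x1b..0x21] <- [3c 29 84 6b 15 92 c6]
D4: mem[0x06..0x07] <- [df ac]
query mem[0x20]=0x92, mem[0x13]=0x00, mem[0x24]=0x3c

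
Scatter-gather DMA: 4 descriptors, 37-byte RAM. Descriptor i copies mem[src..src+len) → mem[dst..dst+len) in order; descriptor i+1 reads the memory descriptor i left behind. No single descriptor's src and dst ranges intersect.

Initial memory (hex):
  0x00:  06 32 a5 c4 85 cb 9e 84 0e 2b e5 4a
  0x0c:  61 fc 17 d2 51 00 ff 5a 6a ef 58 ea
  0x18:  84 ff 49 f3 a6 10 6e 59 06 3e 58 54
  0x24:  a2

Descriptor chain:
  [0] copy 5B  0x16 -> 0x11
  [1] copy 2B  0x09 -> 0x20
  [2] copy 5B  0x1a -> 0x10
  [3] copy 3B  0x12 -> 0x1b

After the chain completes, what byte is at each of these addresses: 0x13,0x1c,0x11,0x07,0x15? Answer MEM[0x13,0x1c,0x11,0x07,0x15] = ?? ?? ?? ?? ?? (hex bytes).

MEM[0x13,0x1c,0x11,0x07,0x15] = 10 10 f3 84 49

D0: mem[0x11..0x15] <- [58 ea 84 ff 49]
D1: mem[0x20..0x21] <- [2b e5]
D2: mem[0x10..0x14] <- [49 f3 a6 10 6e]
D3: mem[0x1b..0x1d] <- [a6 10 6e]
query mem[0x13]=0x10, mem[0x1c]=0x10, mem[0x11]=0xf3, mem[0x07]=0x84, mem[0x15]=0x49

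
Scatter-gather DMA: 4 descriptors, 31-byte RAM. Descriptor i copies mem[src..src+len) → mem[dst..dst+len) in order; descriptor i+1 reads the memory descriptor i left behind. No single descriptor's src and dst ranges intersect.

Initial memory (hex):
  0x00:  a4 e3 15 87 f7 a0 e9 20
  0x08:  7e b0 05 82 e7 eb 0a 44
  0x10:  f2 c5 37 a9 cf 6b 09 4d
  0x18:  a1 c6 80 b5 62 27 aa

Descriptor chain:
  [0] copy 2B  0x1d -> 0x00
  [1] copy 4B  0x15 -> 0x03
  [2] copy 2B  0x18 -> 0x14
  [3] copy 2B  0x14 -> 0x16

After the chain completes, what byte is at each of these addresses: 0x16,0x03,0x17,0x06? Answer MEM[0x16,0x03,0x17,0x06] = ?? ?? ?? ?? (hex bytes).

D0: mem[0x00..0x01] <- [27 aa]
D1: mem[0x03..0x06] <- [6b 09 4d a1]
D2: mem[0x14..0x15] <- [a1 c6]
D3: mem[0x16..0x17] <- [a1 c6]
query mem[0x16]=0xa1, mem[0x03]=0x6b, mem[0x17]=0xc6, mem[0x06]=0xa1

MEM[0x16,0x03,0x17,0x06] = a1 6b c6 a1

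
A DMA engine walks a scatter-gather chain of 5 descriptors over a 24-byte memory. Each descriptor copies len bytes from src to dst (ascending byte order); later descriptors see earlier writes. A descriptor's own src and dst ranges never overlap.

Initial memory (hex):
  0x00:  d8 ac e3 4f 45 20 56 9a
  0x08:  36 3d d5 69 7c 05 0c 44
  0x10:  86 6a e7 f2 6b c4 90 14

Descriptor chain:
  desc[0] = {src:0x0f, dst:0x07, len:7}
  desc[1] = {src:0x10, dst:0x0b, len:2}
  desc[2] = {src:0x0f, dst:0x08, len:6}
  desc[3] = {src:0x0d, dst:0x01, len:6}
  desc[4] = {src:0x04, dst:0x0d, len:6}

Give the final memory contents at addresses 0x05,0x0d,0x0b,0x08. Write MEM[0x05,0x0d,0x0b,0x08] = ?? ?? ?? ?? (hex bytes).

MEM[0x05,0x0d,0x0b,0x08] = 6a 86 e7 44

#0 dst[0x07+7] := {0x44,0x86,0x6a,0xe7,0xf2,0x6b,0xc4}
#1 dst[0x0b+2] := {0x86,0x6a}
#2 dst[0x08+6] := {0x44,0x86,0x6a,0xe7,0xf2,0x6b}
#3 dst[0x01+6] := {0x6b,0x0c,0x44,0x86,0x6a,0xe7}
#4 dst[0x0d+6] := {0x86,0x6a,0xe7,0x44,0x44,0x86}
query mem[0x05]=0x6a, mem[0x0d]=0x86, mem[0x0b]=0xe7, mem[0x08]=0x44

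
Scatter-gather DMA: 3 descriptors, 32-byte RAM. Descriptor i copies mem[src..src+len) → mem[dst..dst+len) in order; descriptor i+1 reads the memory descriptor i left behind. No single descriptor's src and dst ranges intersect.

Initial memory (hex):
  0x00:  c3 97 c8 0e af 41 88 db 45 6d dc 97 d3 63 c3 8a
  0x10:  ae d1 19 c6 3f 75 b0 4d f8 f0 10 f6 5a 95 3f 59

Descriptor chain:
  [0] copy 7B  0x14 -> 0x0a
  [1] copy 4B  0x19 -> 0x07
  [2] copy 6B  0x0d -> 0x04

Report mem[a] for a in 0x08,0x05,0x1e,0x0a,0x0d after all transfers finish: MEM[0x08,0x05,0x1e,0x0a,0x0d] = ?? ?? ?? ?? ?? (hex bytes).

MEM[0x08,0x05,0x1e,0x0a,0x0d] = d1 f8 3f 5a 4d

D0: mem[0x0a..0x10] <- [3f 75 b0 4d f8 f0 10]
D1: mem[0x07..0x0a] <- [f0 10 f6 5a]
D2: mem[0x04..0x09] <- [4d f8 f0 10 d1 19]
query mem[0x08]=0xd1, mem[0x05]=0xf8, mem[0x1e]=0x3f, mem[0x0a]=0x5a, mem[0x0d]=0x4d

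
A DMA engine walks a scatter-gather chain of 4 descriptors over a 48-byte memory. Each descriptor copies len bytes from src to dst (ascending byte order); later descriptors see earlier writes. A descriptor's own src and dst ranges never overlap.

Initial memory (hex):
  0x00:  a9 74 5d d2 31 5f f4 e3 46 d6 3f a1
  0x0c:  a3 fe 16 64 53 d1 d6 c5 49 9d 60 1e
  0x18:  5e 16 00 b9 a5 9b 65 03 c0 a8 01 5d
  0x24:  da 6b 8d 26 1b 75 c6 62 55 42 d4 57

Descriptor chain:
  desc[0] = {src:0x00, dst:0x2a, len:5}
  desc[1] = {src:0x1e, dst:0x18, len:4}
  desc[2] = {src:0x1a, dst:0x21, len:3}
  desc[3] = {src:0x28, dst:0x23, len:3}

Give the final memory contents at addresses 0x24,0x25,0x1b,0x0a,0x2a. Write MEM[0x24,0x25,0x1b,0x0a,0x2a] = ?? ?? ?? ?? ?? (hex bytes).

#0 dst[0x2a+5] := {0xa9,0x74,0x5d,0xd2,0x31}
#1 dst[0x18+4] := {0x65,0x03,0xc0,0xa8}
#2 dst[0x21+3] := {0xc0,0xa8,0xa5}
#3 dst[0x23+3] := {0x1b,0x75,0xa9}
query mem[0x24]=0x75, mem[0x25]=0xa9, mem[0x1b]=0xa8, mem[0x0a]=0x3f, mem[0x2a]=0xa9

MEM[0x24,0x25,0x1b,0x0a,0x2a] = 75 a9 a8 3f a9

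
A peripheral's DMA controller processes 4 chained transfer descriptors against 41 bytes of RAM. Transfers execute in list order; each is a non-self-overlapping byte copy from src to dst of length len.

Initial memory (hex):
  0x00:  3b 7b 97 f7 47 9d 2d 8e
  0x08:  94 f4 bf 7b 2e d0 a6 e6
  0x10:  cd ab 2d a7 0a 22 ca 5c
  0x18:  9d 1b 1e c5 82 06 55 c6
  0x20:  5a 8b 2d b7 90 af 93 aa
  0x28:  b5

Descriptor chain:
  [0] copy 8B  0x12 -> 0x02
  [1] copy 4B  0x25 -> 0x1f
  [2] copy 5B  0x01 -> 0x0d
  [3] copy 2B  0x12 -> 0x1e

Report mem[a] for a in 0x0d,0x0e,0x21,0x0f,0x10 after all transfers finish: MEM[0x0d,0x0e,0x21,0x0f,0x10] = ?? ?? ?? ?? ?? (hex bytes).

MEM[0x0d,0x0e,0x21,0x0f,0x10] = 7b 2d aa a7 0a

#0 dst[0x02+8] := {0x2d,0xa7,0x0a,0x22,0xca,0x5c,0x9d,0x1b}
#1 dst[0x1f+4] := {0xaf,0x93,0xaa,0xb5}
#2 dst[0x0d+5] := {0x7b,0x2d,0xa7,0x0a,0x22}
#3 dst[0x1e+2] := {0x2d,0xa7}
query mem[0x0d]=0x7b, mem[0x0e]=0x2d, mem[0x21]=0xaa, mem[0x0f]=0xa7, mem[0x10]=0x0a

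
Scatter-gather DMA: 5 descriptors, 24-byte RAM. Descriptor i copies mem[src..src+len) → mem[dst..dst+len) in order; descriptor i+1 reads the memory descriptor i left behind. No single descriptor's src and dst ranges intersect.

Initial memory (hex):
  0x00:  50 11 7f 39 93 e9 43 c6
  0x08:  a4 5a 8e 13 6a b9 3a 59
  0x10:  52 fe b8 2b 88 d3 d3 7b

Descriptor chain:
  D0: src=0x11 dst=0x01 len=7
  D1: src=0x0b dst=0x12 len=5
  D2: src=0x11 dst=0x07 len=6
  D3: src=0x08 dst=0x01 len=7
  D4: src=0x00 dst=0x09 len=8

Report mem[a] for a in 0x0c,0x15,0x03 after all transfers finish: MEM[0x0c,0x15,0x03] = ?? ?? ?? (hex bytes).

#0 dst[0x01+7] := {0xfe,0xb8,0x2b,0x88,0xd3,0xd3,0x7b}
#1 dst[0x12+5] := {0x13,0x6a,0xb9,0x3a,0x59}
#2 dst[0x07+6] := {0xfe,0x13,0x6a,0xb9,0x3a,0x59}
#3 dst[0x01+7] := {0x13,0x6a,0xb9,0x3a,0x59,0xb9,0x3a}
#4 dst[0x09+8] := {0x50,0x13,0x6a,0xb9,0x3a,0x59,0xb9,0x3a}
query mem[0x0c]=0xb9, mem[0x15]=0x3a, mem[0x03]=0xb9

MEM[0x0c,0x15,0x03] = b9 3a b9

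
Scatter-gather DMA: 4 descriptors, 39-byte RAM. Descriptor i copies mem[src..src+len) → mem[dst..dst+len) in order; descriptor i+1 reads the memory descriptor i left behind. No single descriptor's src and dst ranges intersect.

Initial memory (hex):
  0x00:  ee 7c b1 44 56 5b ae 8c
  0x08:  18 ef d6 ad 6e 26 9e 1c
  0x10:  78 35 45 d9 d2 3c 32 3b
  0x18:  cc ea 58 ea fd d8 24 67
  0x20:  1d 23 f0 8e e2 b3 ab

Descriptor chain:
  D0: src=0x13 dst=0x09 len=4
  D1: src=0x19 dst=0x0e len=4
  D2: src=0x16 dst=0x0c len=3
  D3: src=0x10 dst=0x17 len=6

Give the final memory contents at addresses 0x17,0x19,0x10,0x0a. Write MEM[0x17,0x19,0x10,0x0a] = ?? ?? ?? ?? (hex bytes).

MEM[0x17,0x19,0x10,0x0a] = ea 45 ea d2

  after D0: wrote 4B at 0x09 = d9d23c32
  after D1: wrote 4B at 0x0e = ea58eafd
  after D2: wrote 3B at 0x0c = 323bcc
  after D3: wrote 6B at 0x17 = eafd45d9d23c
query mem[0x17]=0xea, mem[0x19]=0x45, mem[0x10]=0xea, mem[0x0a]=0xd2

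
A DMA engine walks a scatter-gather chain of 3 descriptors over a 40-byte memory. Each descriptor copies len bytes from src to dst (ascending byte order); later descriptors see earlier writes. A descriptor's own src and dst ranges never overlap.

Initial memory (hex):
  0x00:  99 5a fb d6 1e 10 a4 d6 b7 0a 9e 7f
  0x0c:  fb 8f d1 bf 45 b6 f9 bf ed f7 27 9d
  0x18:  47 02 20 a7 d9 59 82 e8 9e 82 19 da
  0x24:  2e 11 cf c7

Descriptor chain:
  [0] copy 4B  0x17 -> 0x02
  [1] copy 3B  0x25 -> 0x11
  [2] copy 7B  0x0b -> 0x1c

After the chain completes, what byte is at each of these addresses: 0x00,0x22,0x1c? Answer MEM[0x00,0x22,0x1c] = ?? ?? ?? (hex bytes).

MEM[0x00,0x22,0x1c] = 99 11 7f

[0] 0x17->0x02 len=4 : 9d 47 02 20
[1] 0x25->0x11 len=3 : 11 cf c7
[2] 0x0b->0x1c len=7 : 7f fb 8f d1 bf 45 11
query mem[0x00]=0x99, mem[0x22]=0x11, mem[0x1c]=0x7f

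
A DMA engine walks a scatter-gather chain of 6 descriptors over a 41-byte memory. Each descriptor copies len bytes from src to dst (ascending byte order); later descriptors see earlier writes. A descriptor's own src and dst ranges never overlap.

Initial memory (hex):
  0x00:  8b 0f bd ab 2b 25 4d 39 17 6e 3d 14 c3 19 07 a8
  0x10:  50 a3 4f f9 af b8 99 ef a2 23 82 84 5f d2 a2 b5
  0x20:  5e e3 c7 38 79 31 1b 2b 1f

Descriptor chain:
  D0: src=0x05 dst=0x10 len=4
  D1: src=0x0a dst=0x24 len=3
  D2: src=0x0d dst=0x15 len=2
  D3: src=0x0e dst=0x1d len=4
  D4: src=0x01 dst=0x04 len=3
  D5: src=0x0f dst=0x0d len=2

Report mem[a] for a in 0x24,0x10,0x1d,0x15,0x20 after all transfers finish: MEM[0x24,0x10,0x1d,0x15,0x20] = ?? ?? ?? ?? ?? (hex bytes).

  after D0: wrote 4B at 0x10 = 254d3917
  after D1: wrote 3B at 0x24 = 3d14c3
  after D2: wrote 2B at 0x15 = 1907
  after D3: wrote 4B at 0x1d = 07a8254d
  after D4: wrote 3B at 0x04 = 0fbdab
  after D5: wrote 2B at 0x0d = a825
query mem[0x24]=0x3d, mem[0x10]=0x25, mem[0x1d]=0x07, mem[0x15]=0x19, mem[0x20]=0x4d

MEM[0x24,0x10,0x1d,0x15,0x20] = 3d 25 07 19 4d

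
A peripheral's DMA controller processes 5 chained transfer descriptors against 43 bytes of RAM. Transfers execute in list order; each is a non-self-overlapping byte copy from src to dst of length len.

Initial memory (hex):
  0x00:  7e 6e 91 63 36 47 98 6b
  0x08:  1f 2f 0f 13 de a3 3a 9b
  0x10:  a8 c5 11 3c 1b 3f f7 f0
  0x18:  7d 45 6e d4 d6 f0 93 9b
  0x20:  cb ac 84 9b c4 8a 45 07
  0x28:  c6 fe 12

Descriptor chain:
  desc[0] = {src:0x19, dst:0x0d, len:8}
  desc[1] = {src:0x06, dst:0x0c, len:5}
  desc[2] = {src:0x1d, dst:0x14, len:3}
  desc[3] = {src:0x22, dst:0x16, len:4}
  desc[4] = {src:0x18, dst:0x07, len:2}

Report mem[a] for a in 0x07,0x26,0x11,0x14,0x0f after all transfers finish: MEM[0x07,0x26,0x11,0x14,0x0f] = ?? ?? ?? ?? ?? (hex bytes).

MEM[0x07,0x26,0x11,0x14,0x0f] = c4 45 f0 f0 2f

  after D0: wrote 8B at 0x0d = 456ed4d6f0939bcb
  after D1: wrote 5B at 0x0c = 986b1f2f0f
  after D2: wrote 3B at 0x14 = f0939b
  after D3: wrote 4B at 0x16 = 849bc48a
  after D4: wrote 2B at 0x07 = c48a
query mem[0x07]=0xc4, mem[0x26]=0x45, mem[0x11]=0xf0, mem[0x14]=0xf0, mem[0x0f]=0x2f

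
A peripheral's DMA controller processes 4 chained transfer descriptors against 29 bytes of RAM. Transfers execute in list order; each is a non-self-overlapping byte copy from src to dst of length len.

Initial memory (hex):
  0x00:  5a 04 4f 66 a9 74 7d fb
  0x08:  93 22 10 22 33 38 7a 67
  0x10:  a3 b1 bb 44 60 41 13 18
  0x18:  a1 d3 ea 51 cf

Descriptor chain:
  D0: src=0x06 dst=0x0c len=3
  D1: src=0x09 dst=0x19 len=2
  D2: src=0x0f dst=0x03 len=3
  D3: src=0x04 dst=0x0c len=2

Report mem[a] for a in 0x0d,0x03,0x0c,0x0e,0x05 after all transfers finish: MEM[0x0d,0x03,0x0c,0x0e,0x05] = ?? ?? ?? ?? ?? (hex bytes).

MEM[0x0d,0x03,0x0c,0x0e,0x05] = b1 67 a3 93 b1

[0] 0x06->0x0c len=3 : 7d fb 93
[1] 0x09->0x19 len=2 : 22 10
[2] 0x0f->0x03 len=3 : 67 a3 b1
[3] 0x04->0x0c len=2 : a3 b1
query mem[0x0d]=0xb1, mem[0x03]=0x67, mem[0x0c]=0xa3, mem[0x0e]=0x93, mem[0x05]=0xb1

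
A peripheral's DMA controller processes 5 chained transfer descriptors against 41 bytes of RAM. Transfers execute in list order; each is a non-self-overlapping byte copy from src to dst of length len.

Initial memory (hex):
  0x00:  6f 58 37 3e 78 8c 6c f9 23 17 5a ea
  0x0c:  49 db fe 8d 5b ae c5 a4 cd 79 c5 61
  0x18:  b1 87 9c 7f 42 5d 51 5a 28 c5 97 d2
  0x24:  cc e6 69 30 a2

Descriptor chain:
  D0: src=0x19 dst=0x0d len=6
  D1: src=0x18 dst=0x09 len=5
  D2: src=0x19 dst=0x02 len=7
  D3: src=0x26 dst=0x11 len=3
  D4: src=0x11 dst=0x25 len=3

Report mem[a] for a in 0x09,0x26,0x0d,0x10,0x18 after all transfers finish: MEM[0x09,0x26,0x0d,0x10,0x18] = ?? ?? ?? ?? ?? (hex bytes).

D0: mem[0x0d..0x12] <- [87 9c 7f 42 5d 51]
D1: mem[0x09..0x0d] <- [b1 87 9c 7f 42]
D2: mem[0x02..0x08] <- [87 9c 7f 42 5d 51 5a]
D3: mem[0x11..0x13] <- [69 30 a2]
D4: mem[0x25..0x27] <- [69 30 a2]
query mem[0x09]=0xb1, mem[0x26]=0x30, mem[0x0d]=0x42, mem[0x10]=0x42, mem[0x18]=0xb1

MEM[0x09,0x26,0x0d,0x10,0x18] = b1 30 42 42 b1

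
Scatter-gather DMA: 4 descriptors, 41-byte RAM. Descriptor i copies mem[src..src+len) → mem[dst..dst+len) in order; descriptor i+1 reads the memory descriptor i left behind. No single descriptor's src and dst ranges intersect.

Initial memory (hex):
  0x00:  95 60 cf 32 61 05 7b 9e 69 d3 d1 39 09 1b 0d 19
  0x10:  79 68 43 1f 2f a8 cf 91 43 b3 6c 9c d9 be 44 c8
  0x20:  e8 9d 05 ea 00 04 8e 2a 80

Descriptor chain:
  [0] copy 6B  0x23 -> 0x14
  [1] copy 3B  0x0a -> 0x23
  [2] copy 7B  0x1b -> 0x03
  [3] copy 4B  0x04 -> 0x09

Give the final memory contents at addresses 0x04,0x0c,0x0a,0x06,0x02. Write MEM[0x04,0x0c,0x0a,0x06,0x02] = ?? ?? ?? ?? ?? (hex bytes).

  after D0: wrote 6B at 0x14 = ea00048e2a80
  after D1: wrote 3B at 0x23 = d13909
  after D2: wrote 7B at 0x03 = 9cd9be44c8e89d
  after D3: wrote 4B at 0x09 = d9be44c8
query mem[0x04]=0xd9, mem[0x0c]=0xc8, mem[0x0a]=0xbe, mem[0x06]=0x44, mem[0x02]=0xcf

MEM[0x04,0x0c,0x0a,0x06,0x02] = d9 c8 be 44 cf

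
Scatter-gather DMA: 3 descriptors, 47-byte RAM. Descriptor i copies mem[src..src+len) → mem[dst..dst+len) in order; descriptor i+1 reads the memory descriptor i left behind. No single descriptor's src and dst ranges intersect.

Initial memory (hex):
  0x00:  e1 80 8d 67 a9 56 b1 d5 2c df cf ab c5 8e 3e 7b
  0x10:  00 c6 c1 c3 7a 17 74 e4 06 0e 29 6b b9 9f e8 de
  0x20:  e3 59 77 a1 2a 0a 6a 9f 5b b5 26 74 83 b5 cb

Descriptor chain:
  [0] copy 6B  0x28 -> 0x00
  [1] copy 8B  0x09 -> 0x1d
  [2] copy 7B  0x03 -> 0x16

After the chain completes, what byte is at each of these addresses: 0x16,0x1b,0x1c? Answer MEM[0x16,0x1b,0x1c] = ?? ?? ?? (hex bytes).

  after D0: wrote 6B at 0x00 = 5bb5267483b5
  after D1: wrote 8B at 0x1d = dfcfabc58e3e7b00
  after D2: wrote 7B at 0x16 = 7483b5b1d52cdf
query mem[0x16]=0x74, mem[0x1b]=0x2c, mem[0x1c]=0xdf

MEM[0x16,0x1b,0x1c] = 74 2c df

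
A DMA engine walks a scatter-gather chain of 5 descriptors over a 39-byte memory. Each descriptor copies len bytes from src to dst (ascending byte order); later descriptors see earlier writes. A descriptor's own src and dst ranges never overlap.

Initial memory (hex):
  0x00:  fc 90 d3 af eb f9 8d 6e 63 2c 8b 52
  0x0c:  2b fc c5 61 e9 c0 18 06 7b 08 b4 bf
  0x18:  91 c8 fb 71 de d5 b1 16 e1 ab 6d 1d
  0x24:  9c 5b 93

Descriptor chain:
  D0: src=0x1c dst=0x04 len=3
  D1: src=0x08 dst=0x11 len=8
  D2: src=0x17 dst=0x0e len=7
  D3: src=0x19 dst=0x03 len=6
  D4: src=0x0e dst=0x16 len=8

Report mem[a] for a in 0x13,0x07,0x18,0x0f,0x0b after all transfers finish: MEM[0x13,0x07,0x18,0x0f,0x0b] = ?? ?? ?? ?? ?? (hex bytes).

  after D0: wrote 3B at 0x04 = ded5b1
  after D1: wrote 8B at 0x11 = 632c8b522bfcc561
  after D2: wrote 7B at 0x0e = c561c8fb71ded5
  after D3: wrote 6B at 0x03 = c8fb71ded5b1
  after D4: wrote 8B at 0x16 = c561c8fb71ded52b
query mem[0x13]=0xde, mem[0x07]=0xd5, mem[0x18]=0xc8, mem[0x0f]=0x61, mem[0x0b]=0x52

MEM[0x13,0x07,0x18,0x0f,0x0b] = de d5 c8 61 52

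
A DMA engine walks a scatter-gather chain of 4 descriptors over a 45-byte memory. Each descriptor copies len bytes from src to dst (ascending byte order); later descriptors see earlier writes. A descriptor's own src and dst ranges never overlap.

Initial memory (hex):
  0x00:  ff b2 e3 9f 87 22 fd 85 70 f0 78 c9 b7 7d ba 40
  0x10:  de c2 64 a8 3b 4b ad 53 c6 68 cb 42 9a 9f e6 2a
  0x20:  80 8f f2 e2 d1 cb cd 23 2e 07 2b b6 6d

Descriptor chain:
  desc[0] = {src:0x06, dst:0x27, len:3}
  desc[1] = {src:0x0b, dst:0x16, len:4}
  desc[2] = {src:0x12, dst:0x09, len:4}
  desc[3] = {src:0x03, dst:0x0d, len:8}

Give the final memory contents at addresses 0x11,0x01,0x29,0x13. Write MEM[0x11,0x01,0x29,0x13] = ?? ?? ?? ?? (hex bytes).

MEM[0x11,0x01,0x29,0x13] = 85 b2 70 64

  after D0: wrote 3B at 0x27 = fd8570
  after D1: wrote 4B at 0x16 = c9b77dba
  after D2: wrote 4B at 0x09 = 64a83b4b
  after D3: wrote 8B at 0x0d = 9f8722fd857064a8
query mem[0x11]=0x85, mem[0x01]=0xb2, mem[0x29]=0x70, mem[0x13]=0x64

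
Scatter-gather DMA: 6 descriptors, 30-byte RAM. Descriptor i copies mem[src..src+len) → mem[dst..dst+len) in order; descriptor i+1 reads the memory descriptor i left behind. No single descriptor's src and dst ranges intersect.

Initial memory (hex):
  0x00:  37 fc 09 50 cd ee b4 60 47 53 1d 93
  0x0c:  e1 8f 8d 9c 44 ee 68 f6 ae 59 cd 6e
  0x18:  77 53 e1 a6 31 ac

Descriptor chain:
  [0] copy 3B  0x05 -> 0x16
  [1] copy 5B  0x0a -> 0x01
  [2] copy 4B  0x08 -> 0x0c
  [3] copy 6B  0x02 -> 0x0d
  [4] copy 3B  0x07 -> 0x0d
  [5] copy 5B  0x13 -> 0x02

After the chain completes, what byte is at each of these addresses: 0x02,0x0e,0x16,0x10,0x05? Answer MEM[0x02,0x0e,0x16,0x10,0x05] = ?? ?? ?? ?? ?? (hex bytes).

MEM[0x02,0x0e,0x16,0x10,0x05] = f6 47 ee 8d ee

  after D0: wrote 3B at 0x16 = eeb460
  after D1: wrote 5B at 0x01 = 1d93e18f8d
  after D2: wrote 4B at 0x0c = 47531d93
  after D3: wrote 6B at 0x0d = 93e18f8db460
  after D4: wrote 3B at 0x0d = 604753
  after D5: wrote 5B at 0x02 = f6ae59eeb4
query mem[0x02]=0xf6, mem[0x0e]=0x47, mem[0x16]=0xee, mem[0x10]=0x8d, mem[0x05]=0xee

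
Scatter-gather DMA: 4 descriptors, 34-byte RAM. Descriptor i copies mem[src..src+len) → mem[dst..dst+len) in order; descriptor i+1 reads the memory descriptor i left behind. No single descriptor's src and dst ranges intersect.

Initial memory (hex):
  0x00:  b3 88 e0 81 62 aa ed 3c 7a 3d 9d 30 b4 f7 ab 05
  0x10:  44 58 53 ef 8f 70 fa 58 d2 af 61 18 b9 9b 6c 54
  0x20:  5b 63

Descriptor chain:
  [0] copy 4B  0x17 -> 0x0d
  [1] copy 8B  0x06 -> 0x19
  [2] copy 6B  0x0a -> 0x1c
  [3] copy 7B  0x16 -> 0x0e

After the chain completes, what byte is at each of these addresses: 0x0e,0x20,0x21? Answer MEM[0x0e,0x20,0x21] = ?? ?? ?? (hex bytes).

#0 dst[0x0d+4] := {0x58,0xd2,0xaf,0x61}
#1 dst[0x19+8] := {0xed,0x3c,0x7a,0x3d,0x9d,0x30,0xb4,0x58}
#2 dst[0x1c+6] := {0x9d,0x30,0xb4,0x58,0xd2,0xaf}
#3 dst[0x0e+7] := {0xfa,0x58,0xd2,0xed,0x3c,0x7a,0x9d}
query mem[0x0e]=0xfa, mem[0x20]=0xd2, mem[0x21]=0xaf

MEM[0x0e,0x20,0x21] = fa d2 af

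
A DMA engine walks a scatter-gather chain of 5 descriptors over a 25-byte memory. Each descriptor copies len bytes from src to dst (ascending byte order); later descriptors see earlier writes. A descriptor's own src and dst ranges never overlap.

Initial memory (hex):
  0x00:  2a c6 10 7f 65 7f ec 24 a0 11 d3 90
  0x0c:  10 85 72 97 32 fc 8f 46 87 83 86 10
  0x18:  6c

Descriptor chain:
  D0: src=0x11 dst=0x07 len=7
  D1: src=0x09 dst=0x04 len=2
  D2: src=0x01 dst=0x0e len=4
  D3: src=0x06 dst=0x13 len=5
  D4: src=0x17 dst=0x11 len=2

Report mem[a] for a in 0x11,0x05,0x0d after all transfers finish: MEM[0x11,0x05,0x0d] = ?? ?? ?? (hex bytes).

MEM[0x11,0x05,0x0d] = 87 87 10

  after D0: wrote 7B at 0x07 = fc8f4687838610
  after D1: wrote 2B at 0x04 = 4687
  after D2: wrote 4B at 0x0e = c6107f46
  after D3: wrote 5B at 0x13 = ecfc8f4687
  after D4: wrote 2B at 0x11 = 876c
query mem[0x11]=0x87, mem[0x05]=0x87, mem[0x0d]=0x10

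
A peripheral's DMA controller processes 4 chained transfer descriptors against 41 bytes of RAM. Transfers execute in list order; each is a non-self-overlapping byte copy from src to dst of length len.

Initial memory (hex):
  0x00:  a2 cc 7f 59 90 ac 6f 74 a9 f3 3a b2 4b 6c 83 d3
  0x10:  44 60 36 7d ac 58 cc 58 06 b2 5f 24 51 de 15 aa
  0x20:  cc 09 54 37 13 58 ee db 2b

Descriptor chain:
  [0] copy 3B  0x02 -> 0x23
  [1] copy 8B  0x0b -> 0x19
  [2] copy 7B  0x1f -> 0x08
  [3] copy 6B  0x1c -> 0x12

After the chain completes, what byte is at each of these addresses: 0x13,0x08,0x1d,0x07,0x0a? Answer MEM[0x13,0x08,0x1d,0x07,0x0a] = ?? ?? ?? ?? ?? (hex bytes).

MEM[0x13,0x08,0x1d,0x07,0x0a] = d3 60 d3 74 09

  after D0: wrote 3B at 0x23 = 7f5990
  after D1: wrote 8B at 0x19 = b24b6c83d3446036
  after D2: wrote 7B at 0x08 = 603609547f5990
  after D3: wrote 6B at 0x12 = 83d344603609
query mem[0x13]=0xd3, mem[0x08]=0x60, mem[0x1d]=0xd3, mem[0x07]=0x74, mem[0x0a]=0x09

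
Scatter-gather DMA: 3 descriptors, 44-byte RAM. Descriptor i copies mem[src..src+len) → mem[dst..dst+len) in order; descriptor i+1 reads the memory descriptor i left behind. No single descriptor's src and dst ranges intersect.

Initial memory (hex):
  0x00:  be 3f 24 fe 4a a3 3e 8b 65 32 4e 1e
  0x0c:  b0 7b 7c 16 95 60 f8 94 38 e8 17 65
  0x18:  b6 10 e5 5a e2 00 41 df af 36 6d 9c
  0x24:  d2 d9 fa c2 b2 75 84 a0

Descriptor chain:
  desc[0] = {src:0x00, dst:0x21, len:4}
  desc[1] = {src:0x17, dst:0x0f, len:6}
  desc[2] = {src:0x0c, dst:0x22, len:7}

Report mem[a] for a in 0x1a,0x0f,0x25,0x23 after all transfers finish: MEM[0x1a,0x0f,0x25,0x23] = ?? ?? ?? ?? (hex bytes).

[0] 0x00->0x21 len=4 : be 3f 24 fe
[1] 0x17->0x0f len=6 : 65 b6 10 e5 5a e2
[2] 0x0c->0x22 len=7 : b0 7b 7c 65 b6 10 e5
query mem[0x1a]=0xe5, mem[0x0f]=0x65, mem[0x25]=0x65, mem[0x23]=0x7b

MEM[0x1a,0x0f,0x25,0x23] = e5 65 65 7b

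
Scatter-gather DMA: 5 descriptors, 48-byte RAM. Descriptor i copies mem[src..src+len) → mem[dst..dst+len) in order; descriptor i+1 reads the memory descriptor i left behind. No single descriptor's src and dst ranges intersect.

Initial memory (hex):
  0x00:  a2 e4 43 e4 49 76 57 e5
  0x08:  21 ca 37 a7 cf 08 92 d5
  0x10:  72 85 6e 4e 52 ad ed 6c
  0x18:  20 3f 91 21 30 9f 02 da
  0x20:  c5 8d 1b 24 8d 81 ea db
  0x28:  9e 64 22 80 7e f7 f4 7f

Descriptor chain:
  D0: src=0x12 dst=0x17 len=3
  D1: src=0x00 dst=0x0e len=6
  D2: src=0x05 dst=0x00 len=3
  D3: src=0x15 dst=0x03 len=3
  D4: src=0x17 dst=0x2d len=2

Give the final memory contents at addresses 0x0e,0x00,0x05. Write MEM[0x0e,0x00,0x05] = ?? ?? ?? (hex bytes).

[0] 0x12->0x17 len=3 : 6e 4e 52
[1] 0x00->0x0e len=6 : a2 e4 43 e4 49 76
[2] 0x05->0x00 len=3 : 76 57 e5
[3] 0x15->0x03 len=3 : ad ed 6e
[4] 0x17->0x2d len=2 : 6e 4e
query mem[0x0e]=0xa2, mem[0x00]=0x76, mem[0x05]=0x6e

MEM[0x0e,0x00,0x05] = a2 76 6e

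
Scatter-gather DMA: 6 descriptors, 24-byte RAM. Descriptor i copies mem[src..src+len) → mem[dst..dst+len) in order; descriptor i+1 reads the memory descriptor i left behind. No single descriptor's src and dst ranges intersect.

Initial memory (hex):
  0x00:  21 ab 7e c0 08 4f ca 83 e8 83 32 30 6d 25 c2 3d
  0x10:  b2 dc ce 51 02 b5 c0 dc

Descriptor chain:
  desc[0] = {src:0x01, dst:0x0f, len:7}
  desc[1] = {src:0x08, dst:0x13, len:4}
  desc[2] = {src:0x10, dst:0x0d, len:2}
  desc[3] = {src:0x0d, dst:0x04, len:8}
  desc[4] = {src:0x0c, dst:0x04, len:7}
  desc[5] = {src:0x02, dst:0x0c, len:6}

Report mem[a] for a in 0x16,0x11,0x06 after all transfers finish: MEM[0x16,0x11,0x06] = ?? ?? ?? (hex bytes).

MEM[0x16,0x11,0x06] = 30 ab c0

[0] 0x01->0x0f len=7 : ab 7e c0 08 4f ca 83
[1] 0x08->0x13 len=4 : e8 83 32 30
[2] 0x10->0x0d len=2 : 7e c0
[3] 0x0d->0x04 len=8 : 7e c0 ab 7e c0 08 e8 83
[4] 0x0c->0x04 len=7 : 6d 7e c0 ab 7e c0 08
[5] 0x02->0x0c len=6 : 7e c0 6d 7e c0 ab
query mem[0x16]=0x30, mem[0x11]=0xab, mem[0x06]=0xc0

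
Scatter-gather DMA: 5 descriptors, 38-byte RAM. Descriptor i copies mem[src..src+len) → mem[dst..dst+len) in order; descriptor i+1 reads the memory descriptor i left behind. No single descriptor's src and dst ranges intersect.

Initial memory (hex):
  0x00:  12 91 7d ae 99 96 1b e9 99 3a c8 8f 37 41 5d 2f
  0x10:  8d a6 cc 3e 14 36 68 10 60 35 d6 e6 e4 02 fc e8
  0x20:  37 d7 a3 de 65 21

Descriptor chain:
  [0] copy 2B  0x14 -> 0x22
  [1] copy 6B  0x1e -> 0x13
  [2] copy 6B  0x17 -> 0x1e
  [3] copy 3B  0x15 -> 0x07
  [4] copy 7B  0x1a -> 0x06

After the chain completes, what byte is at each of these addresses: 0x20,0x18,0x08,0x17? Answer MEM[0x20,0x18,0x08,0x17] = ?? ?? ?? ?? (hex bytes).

[0] 0x14->0x22 len=2 : 14 36
[1] 0x1e->0x13 len=6 : fc e8 37 d7 14 36
[2] 0x17->0x1e len=6 : 14 36 35 d6 e6 e4
[3] 0x15->0x07 len=3 : 37 d7 14
[4] 0x1a->0x06 len=7 : d6 e6 e4 02 14 36 35
query mem[0x20]=0x35, mem[0x18]=0x36, mem[0x08]=0xe4, mem[0x17]=0x14

MEM[0x20,0x18,0x08,0x17] = 35 36 e4 14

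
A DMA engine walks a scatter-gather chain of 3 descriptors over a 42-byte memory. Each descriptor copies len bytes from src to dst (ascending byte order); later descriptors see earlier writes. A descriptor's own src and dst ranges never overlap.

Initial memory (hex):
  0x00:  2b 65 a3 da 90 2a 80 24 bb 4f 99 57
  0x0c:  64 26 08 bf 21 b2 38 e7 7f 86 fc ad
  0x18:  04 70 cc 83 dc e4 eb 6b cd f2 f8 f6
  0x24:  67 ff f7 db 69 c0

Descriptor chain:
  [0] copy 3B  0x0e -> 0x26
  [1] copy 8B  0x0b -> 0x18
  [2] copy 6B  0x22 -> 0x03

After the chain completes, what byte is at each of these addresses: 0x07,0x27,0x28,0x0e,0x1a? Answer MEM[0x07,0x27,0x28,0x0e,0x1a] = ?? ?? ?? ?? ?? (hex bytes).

MEM[0x07,0x27,0x28,0x0e,0x1a] = 08 bf 21 08 26

D0: mem[0x26..0x28] <- [08 bf 21]
D1: mem[0x18..0x1f] <- [57 64 26 08 bf 21 b2 38]
D2: mem[0x03..0x08] <- [f8 f6 67 ff 08 bf]
query mem[0x07]=0x08, mem[0x27]=0xbf, mem[0x28]=0x21, mem[0x0e]=0x08, mem[0x1a]=0x26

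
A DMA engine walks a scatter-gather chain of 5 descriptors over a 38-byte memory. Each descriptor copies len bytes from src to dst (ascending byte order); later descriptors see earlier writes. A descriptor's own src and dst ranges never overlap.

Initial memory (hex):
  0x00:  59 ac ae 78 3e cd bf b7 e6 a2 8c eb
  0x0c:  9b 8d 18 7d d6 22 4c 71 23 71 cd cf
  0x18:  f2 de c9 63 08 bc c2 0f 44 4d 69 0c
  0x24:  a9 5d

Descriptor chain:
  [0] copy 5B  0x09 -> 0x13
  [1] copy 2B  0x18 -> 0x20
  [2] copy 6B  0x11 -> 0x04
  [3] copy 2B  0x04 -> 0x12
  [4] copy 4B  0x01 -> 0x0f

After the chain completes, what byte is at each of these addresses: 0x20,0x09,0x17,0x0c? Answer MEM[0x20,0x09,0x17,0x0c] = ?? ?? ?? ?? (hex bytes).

D0: mem[0x13..0x17] <- [a2 8c eb 9b 8d]
D1: mem[0x20..0x21] <- [f2 de]
D2: mem[0x04..0x09] <- [22 4c a2 8c eb 9b]
D3: mem[0x12..0x13] <- [22 4c]
D4: mem[0x0f..0x12] <- [ac ae 78 22]
query mem[0x20]=0xf2, mem[0x09]=0x9b, mem[0x17]=0x8d, mem[0x0c]=0x9b

MEM[0x20,0x09,0x17,0x0c] = f2 9b 8d 9b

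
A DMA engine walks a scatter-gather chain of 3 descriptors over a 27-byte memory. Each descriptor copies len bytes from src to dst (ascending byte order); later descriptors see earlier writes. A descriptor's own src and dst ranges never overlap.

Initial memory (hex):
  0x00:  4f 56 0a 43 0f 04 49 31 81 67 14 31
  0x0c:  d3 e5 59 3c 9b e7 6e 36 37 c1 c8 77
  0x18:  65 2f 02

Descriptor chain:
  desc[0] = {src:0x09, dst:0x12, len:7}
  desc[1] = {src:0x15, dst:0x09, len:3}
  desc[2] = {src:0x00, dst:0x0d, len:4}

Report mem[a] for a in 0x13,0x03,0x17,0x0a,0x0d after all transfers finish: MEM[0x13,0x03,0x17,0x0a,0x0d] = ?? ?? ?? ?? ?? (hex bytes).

MEM[0x13,0x03,0x17,0x0a,0x0d] = 14 43 59 e5 4f

  after D0: wrote 7B at 0x12 = 671431d3e5593c
  after D1: wrote 3B at 0x09 = d3e559
  after D2: wrote 4B at 0x0d = 4f560a43
query mem[0x13]=0x14, mem[0x03]=0x43, mem[0x17]=0x59, mem[0x0a]=0xe5, mem[0x0d]=0x4f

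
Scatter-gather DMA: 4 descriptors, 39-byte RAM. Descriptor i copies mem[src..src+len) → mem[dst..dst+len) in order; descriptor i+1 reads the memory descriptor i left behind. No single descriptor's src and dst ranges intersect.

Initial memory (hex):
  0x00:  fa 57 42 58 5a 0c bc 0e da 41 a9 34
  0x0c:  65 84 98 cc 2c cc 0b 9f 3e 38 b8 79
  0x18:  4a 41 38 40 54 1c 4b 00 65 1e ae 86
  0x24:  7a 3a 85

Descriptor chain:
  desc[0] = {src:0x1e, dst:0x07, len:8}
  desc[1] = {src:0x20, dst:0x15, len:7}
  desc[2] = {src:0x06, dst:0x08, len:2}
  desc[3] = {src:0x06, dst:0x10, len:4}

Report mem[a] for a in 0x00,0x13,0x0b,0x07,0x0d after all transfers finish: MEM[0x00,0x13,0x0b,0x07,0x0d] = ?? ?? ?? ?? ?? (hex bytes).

MEM[0x00,0x13,0x0b,0x07,0x0d] = fa 4b ae 4b 7a

D0: mem[0x07..0x0e] <- [4b 00 65 1e ae 86 7a 3a]
D1: mem[0x15..0x1b] <- [65 1e ae 86 7a 3a 85]
D2: mem[0x08..0x09] <- [bc 4b]
D3: mem[0x10..0x13] <- [bc 4b bc 4b]
query mem[0x00]=0xfa, mem[0x13]=0x4b, mem[0x0b]=0xae, mem[0x07]=0x4b, mem[0x0d]=0x7a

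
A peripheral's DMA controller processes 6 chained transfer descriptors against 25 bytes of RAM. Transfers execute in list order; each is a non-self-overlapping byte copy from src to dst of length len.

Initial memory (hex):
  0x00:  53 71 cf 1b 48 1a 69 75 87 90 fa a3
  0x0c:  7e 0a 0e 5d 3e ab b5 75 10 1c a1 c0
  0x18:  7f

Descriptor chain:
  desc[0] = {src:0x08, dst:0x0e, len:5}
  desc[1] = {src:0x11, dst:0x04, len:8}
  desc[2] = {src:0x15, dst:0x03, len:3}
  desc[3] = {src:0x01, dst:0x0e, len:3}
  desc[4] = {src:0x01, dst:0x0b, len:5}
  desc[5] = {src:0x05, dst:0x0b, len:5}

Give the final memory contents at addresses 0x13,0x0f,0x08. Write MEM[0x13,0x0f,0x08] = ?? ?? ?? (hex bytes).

MEM[0x13,0x0f,0x08] = 75 a1 1c

#0 dst[0x0e+5] := {0x87,0x90,0xfa,0xa3,0x7e}
#1 dst[0x04+8] := {0xa3,0x7e,0x75,0x10,0x1c,0xa1,0xc0,0x7f}
#2 dst[0x03+3] := {0x1c,0xa1,0xc0}
#3 dst[0x0e+3] := {0x71,0xcf,0x1c}
#4 dst[0x0b+5] := {0x71,0xcf,0x1c,0xa1,0xc0}
#5 dst[0x0b+5] := {0xc0,0x75,0x10,0x1c,0xa1}
query mem[0x13]=0x75, mem[0x0f]=0xa1, mem[0x08]=0x1c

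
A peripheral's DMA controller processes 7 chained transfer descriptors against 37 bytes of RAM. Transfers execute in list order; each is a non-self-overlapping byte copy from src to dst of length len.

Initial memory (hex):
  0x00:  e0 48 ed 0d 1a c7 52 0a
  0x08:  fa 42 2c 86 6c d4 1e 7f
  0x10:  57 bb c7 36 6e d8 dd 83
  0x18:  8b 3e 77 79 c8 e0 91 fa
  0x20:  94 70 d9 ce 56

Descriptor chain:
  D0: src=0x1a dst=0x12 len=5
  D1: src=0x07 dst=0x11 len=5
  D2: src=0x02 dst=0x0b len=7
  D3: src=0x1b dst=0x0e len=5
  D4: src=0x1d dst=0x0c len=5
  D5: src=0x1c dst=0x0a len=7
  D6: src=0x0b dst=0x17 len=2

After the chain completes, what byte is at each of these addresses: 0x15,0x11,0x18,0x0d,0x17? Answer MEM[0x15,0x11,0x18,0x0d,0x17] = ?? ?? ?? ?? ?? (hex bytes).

MEM[0x15,0x11,0x18,0x0d,0x17] = 86 91 91 fa e0

#0 dst[0x12+5] := {0x77,0x79,0xc8,0xe0,0x91}
#1 dst[0x11+5] := {0x0a,0xfa,0x42,0x2c,0x86}
#2 dst[0x0b+7] := {0xed,0x0d,0x1a,0xc7,0x52,0x0a,0xfa}
#3 dst[0x0e+5] := {0x79,0xc8,0xe0,0x91,0xfa}
#4 dst[0x0c+5] := {0xe0,0x91,0xfa,0x94,0x70}
#5 dst[0x0a+7] := {0xc8,0xe0,0x91,0xfa,0x94,0x70,0xd9}
#6 dst[0x17+2] := {0xe0,0x91}
query mem[0x15]=0x86, mem[0x11]=0x91, mem[0x18]=0x91, mem[0x0d]=0xfa, mem[0x17]=0xe0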